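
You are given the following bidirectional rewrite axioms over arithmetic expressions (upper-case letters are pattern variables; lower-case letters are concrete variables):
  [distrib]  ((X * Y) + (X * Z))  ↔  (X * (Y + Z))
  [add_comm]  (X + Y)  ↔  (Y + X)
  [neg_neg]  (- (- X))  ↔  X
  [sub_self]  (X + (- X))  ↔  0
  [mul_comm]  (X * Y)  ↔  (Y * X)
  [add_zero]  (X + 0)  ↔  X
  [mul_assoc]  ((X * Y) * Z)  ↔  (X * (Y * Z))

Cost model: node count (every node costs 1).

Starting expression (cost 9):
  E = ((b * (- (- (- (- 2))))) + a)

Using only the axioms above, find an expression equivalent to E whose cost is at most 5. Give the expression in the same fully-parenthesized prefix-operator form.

((b * 2) + a)   [cost 5]

(1) (- (- 2))  =[neg_neg →]=  2    ⊢ ((b * (- (- 2))) + a)
(2) (- (- 2))  =[neg_neg →]=  2    ⊢ cost 5, within 5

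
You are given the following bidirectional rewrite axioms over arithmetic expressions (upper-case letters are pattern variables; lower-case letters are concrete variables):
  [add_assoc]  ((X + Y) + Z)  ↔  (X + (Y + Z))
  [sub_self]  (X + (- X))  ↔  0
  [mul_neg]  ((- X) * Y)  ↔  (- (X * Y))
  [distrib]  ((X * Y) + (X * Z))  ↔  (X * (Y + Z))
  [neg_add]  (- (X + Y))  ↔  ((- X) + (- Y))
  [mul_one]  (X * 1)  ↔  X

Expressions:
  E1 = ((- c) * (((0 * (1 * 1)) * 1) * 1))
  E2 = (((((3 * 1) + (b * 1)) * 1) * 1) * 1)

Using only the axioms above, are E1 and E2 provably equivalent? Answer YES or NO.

NO

All listed rules preserve value, hence provable equivalence implies equal values everywhere; look for a separating assignment.
b=0, c=0 gives E1 ↦ 0, E2 ↦ 3; values differ ⇒ not provably equivalent.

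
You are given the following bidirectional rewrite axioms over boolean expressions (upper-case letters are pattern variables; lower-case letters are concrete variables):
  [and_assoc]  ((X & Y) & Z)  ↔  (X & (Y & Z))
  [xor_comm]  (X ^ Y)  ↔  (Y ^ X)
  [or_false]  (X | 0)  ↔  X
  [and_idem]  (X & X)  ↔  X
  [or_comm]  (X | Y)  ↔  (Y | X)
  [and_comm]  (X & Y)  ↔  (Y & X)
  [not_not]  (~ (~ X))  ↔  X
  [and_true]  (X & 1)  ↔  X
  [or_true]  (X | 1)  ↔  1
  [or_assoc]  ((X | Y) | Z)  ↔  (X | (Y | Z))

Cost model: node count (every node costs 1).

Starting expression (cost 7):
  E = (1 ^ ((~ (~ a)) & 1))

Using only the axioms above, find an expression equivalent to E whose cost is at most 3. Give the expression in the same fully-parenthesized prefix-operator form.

step 1: and_true (→) rewrites ((~ (~ a)) & 1) into (~ (~ a)), now (1 ^ (~ (~ a)))
step 2: xor_comm (→) rewrites (1 ^ (~ (~ a))) into ((~ (~ a)) ^ 1)
step 3: not_not (→) rewrites (~ (~ a)) into a, reaching cost 3 (bound 3)

(a ^ 1)   [cost 3]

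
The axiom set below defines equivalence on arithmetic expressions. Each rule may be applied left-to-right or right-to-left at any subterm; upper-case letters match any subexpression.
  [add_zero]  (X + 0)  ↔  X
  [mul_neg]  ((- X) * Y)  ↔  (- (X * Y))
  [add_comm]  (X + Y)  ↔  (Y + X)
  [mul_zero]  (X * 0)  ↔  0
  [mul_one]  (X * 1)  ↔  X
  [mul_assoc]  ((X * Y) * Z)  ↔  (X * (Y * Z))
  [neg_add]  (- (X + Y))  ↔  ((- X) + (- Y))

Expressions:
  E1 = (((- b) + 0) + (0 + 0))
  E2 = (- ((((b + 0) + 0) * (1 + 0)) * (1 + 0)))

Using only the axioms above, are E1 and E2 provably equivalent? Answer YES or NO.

YES

step 1: add_zero (→) rewrites (0 + 0) into 0, now (((- b) + 0) + 0)
step 2: add_zero (→) rewrites (((- b) + 0) + 0) into ((- b) + 0)
step 3: add_zero (→) rewrites ((- b) + 0) into (- b)
step 4: mul_one (←) rewrites b into (b * 1), now (- (b * 1))
step 5: add_zero (←) rewrites 1 into (1 + 0), now (- (b * (1 + 0)))
step 6: mul_one (←) rewrites (b * (1 + 0)) into ((b * (1 + 0)) * 1), now (- ((b * (1 + 0)) * 1))
step 7: add_zero (←) rewrites 1 into (1 + 0), now (- ((b * (1 + 0)) * (1 + 0)))
step 8: add_zero (←) rewrites b into (b + 0), now (- (((b + 0) * (1 + 0)) * (1 + 0)))
step 9: add_zero (←) rewrites b into (b + 0), which is E2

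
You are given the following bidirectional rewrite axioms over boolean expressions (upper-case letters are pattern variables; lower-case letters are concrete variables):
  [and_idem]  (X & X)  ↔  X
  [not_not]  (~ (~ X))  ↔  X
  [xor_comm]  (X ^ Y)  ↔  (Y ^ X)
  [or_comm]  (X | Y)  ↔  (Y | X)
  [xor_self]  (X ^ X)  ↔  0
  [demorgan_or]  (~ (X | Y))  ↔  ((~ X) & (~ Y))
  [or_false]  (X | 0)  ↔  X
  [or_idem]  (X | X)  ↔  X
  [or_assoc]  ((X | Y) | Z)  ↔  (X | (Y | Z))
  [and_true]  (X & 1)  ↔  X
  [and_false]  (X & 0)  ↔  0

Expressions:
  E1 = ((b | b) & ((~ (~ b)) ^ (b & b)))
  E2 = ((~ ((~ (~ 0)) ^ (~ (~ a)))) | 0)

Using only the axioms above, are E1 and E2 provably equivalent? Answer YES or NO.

NO

The axioms are sound identities: if E1 ↔* E2 then E1 and E2 evaluate identically under any assignment.
Under a=0, b=0: E1 evaluates to 0, E2 to 1. Distinct ⇒ no rewrite sequence connects them.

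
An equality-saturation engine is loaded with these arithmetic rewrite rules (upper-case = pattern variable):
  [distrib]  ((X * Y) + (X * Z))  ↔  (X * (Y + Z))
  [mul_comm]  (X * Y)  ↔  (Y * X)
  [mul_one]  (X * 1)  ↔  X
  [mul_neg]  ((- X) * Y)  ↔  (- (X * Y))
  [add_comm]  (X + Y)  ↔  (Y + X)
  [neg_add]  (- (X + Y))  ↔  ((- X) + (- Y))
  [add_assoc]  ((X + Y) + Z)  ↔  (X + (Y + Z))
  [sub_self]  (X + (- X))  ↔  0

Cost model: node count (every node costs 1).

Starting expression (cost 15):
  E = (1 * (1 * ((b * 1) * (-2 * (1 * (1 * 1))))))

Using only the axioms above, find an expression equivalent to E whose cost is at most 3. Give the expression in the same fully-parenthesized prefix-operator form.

(b * -2)   [cost 3]

1. [mul_one →] (1 * 1)  →  1;  E = (1 * (1 * ((b * 1) * (-2 * (1 * 1)))))
2. [mul_comm →] (1 * ((b * 1) * (-2 * (1 * 1))))  →  (((b * 1) * (-2 * (1 * 1))) * 1);  E = (1 * (((b * 1) * (-2 * (1 * 1))) * 1))
3. [mul_one →] (b * 1)  →  b;  E = (1 * ((b * (-2 * (1 * 1))) * 1))
4. [mul_one →] (1 * 1)  →  1;  E = (1 * ((b * (-2 * 1)) * 1))
5. [mul_comm →] (1 * ((b * (-2 * 1)) * 1))  →  (((b * (-2 * 1)) * 1) * 1)
6. [mul_one →] (-2 * 1)  →  -2;  E = (((b * -2) * 1) * 1)
7. [mul_one →] ((b * -2) * 1)  →  (b * -2);  E = ((b * -2) * 1)
8. [mul_one →] ((b * -2) * 1)  →  (b * -2);  cost 3 ≤ 3, done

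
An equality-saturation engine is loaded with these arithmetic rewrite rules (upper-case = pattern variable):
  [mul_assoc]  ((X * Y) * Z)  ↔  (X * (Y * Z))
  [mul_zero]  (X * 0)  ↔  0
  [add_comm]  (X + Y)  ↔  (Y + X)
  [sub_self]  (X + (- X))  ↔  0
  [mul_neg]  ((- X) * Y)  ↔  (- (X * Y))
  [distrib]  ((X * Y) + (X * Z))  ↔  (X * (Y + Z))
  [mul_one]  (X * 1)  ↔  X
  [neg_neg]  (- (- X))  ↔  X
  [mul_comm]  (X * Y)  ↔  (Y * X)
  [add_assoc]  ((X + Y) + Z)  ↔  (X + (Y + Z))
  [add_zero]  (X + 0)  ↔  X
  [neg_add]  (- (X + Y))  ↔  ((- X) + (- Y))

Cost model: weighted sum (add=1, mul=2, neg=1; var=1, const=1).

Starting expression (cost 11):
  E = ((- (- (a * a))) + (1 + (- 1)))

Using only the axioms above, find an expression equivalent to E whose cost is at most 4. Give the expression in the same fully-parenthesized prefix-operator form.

(1) (1 + (- 1))  =[sub_self →]=  0    ⊢ ((- (- (a * a))) + 0)
(2) ((- (- (a * a))) + 0)  =[add_zero →]=  (- (- (a * a)))
(3) (- (- (a * a)))  =[neg_neg →]=  (a * a)    ⊢ cost 4, within 4

(a * a)   [cost 4]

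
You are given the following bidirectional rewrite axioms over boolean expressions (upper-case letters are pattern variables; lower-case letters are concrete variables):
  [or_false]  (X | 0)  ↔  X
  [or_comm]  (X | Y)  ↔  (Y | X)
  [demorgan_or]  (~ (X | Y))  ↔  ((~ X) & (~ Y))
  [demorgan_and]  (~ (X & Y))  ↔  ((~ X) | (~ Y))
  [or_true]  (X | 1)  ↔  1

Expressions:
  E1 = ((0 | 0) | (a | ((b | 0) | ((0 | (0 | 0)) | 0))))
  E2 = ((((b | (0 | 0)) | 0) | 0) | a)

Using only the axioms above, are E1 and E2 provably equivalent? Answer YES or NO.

1. [or_false →] ((0 | (0 | 0)) | 0)  →  (0 | (0 | 0));  E1 = ((0 | 0) | (a | ((b | 0) | (0 | (0 | 0)))))
2. [or_comm →] (a | ((b | 0) | (0 | (0 | 0))))  →  (((b | 0) | (0 | (0 | 0))) | a);  E1 = ((0 | 0) | (((b | 0) | (0 | (0 | 0))) | a))
3. [or_comm →] (0 | (0 | 0))  →  ((0 | 0) | 0);  E1 = ((0 | 0) | (((b | 0) | ((0 | 0) | 0)) | a))
4. [or_false →] (b | 0)  →  b;  E1 = ((0 | 0) | ((b | ((0 | 0) | 0)) | a))
5. [or_false →] (0 | 0)  →  0;  E1 = ((0 | 0) | ((b | (0 | 0)) | a))
6. [or_false →] (0 | 0)  →  0;  E1 = ((0 | 0) | ((b | 0) | a))
7. [or_false →] (b | 0)  →  b;  E1 = ((0 | 0) | (b | a))
8. [or_comm →] ((0 | 0) | (b | a))  →  ((b | a) | (0 | 0))
9. [or_false →] (0 | 0)  →  0;  E1 = ((b | a) | 0)
10. [or_false →] ((b | a) | 0)  →  (b | a)
11. [or_false ←] b  →  (b | 0);  E1 = ((b | 0) | a)
12. [or_false ←] b  →  (b | 0);  E1 = (((b | 0) | 0) | a)
13. [or_false ←] 0  →  (0 | 0);  E1 = (((b | (0 | 0)) | 0) | a)
14. [or_false ←] (b | (0 | 0))  →  ((b | (0 | 0)) | 0);  this is E2

YES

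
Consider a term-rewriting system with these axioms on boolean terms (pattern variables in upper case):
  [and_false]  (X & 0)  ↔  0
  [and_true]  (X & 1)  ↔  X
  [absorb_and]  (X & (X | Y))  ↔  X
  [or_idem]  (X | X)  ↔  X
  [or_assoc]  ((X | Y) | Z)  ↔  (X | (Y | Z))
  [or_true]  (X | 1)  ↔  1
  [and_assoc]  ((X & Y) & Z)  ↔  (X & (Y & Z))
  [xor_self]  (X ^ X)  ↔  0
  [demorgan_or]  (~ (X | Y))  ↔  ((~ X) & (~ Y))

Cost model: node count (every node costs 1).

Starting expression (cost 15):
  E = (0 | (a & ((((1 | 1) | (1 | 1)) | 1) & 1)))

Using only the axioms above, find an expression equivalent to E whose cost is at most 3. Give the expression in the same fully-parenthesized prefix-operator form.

step 1: or_idem (→) rewrites ((1 | 1) | (1 | 1)) into (1 | 1), now (0 | (a & (((1 | 1) | 1) & 1)))
step 2: or_idem (→) rewrites (1 | 1) into 1, now (0 | (a & ((1 | 1) & 1)))
step 3: and_true (→) rewrites ((1 | 1) & 1) into (1 | 1), now (0 | (a & (1 | 1)))
step 4: or_idem (→) rewrites (1 | 1) into 1, now (0 | (a & 1))
step 5: and_true (→) rewrites (a & 1) into a, reaching cost 3 (bound 3)

(0 | a)   [cost 3]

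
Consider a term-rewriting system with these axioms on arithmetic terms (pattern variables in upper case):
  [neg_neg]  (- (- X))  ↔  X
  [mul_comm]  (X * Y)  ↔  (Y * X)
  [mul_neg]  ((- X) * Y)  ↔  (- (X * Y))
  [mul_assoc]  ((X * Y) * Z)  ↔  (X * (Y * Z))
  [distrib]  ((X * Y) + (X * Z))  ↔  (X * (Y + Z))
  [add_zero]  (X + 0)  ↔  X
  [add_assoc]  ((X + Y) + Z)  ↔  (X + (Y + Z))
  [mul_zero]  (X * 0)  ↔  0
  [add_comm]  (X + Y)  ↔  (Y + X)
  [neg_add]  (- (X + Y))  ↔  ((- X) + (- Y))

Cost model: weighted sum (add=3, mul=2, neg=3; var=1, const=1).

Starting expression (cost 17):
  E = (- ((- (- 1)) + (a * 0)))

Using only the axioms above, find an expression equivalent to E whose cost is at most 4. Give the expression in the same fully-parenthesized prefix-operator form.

(- 1)   [cost 4]

step 1: mul_zero (→) rewrites (a * 0) into 0, now (- ((- (- 1)) + 0))
step 2: neg_neg (→) rewrites (- (- 1)) into 1, now (- (1 + 0))
step 3: add_zero (→) rewrites (1 + 0) into 1, reaching cost 4 (bound 4)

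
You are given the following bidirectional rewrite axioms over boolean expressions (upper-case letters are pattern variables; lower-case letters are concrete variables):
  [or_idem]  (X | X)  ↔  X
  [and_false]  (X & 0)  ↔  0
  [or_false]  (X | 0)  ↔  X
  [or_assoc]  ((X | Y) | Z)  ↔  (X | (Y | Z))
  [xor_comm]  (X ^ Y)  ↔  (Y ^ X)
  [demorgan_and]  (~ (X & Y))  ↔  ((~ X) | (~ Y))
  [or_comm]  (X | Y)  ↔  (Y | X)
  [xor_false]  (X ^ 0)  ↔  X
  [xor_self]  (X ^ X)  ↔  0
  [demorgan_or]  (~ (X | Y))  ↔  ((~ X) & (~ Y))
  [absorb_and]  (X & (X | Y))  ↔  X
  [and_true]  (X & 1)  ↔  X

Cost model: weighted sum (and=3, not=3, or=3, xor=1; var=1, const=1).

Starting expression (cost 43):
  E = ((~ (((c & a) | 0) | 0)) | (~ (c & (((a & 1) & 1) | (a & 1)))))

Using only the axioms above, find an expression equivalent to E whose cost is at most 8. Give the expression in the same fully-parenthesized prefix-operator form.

(~ (c & a))   [cost 8]

(1) ((a & 1) & 1)  =[and_true →]=  (a & 1)    ⊢ ((~ (((c & a) | 0) | 0)) | (~ (c & ((a & 1) | (a & 1)))))
(2) ((a & 1) | (a & 1))  =[or_idem →]=  (a & 1)    ⊢ ((~ (((c & a) | 0) | 0)) | (~ (c & (a & 1))))
(3) (a & 1)  =[and_true →]=  a    ⊢ ((~ (((c & a) | 0) | 0)) | (~ (c & a)))
(4) ((c & a) | 0)  =[or_false →]=  (c & a)    ⊢ ((~ ((c & a) | 0)) | (~ (c & a)))
(5) ((c & a) | 0)  =[or_false →]=  (c & a)    ⊢ ((~ (c & a)) | (~ (c & a)))
(6) ((~ (c & a)) | (~ (c & a)))  =[or_idem →]=  (~ (c & a))    ⊢ cost 8, within 8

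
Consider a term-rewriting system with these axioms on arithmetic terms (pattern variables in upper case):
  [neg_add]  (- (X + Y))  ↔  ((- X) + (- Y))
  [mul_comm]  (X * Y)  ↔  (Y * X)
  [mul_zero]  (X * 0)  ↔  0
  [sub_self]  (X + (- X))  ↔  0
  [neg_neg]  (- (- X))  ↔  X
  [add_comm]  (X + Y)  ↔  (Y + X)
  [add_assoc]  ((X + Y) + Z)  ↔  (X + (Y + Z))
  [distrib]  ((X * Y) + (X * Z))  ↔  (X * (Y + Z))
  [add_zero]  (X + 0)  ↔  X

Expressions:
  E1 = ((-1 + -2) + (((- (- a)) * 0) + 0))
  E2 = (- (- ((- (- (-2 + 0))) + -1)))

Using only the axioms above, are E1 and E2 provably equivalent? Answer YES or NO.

YES

step 1: neg_neg (→) rewrites (- (- a)) into a, now ((-1 + -2) + ((a * 0) + 0))
step 2: add_comm (→) rewrites (-1 + -2) into (-2 + -1), now ((-2 + -1) + ((a * 0) + 0))
step 3: mul_zero (→) rewrites (a * 0) into 0, now ((-2 + -1) + (0 + 0))
step 4: add_assoc (→) rewrites ((-2 + -1) + (0 + 0)) into (-2 + (-1 + (0 + 0)))
step 5: add_zero (→) rewrites (0 + 0) into 0, now (-2 + (-1 + 0))
step 6: add_zero (→) rewrites (-1 + 0) into -1, now (-2 + -1)
step 7: neg_neg (←) rewrites -2 into (- (- -2)), now ((- (- -2)) + -1)
step 8: add_zero (←) rewrites -2 into (-2 + 0), now ((- (- (-2 + 0))) + -1)
step 9: neg_neg (←) rewrites ((- (- (-2 + 0))) + -1) into (- (- ((- (- (-2 + 0))) + -1))), which is E2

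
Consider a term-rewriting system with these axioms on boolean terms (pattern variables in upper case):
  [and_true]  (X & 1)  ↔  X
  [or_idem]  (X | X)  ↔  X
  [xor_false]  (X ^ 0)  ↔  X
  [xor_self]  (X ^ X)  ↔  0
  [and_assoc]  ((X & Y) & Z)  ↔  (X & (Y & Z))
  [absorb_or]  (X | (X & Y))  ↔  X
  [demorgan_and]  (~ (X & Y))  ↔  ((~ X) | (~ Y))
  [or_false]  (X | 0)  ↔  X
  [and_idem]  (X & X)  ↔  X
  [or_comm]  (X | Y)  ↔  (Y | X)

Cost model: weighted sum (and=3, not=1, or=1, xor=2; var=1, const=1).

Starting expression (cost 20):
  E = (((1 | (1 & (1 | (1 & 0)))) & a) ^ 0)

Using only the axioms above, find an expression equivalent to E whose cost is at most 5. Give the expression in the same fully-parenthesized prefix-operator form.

step 1: absorb_or (→) rewrites (1 | (1 & 0)) into 1, now (((1 | (1 & 1)) & a) ^ 0)
step 2: absorb_or (→) rewrites (1 | (1 & 1)) into 1, now ((1 & a) ^ 0)
step 3: xor_false (→) rewrites ((1 & a) ^ 0) into (1 & a), reaching cost 5 (bound 5)

(1 & a)   [cost 5]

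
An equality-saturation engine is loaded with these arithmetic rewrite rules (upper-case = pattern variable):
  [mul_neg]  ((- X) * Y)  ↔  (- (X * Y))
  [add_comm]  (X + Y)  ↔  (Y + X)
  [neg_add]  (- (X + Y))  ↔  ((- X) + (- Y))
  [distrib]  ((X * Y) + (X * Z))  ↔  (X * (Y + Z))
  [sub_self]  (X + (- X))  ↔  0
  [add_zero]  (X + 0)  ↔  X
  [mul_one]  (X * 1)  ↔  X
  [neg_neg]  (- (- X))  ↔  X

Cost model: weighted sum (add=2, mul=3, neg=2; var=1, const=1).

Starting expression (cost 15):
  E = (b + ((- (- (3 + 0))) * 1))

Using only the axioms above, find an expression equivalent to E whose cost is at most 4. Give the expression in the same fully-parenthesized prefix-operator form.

(b + 3)   [cost 4]

1. [neg_neg →] (- (- (3 + 0)))  →  (3 + 0);  E = (b + ((3 + 0) * 1))
2. [mul_one →] ((3 + 0) * 1)  →  (3 + 0);  E = (b + (3 + 0))
3. [add_zero →] (3 + 0)  →  3;  cost 4 ≤ 4, done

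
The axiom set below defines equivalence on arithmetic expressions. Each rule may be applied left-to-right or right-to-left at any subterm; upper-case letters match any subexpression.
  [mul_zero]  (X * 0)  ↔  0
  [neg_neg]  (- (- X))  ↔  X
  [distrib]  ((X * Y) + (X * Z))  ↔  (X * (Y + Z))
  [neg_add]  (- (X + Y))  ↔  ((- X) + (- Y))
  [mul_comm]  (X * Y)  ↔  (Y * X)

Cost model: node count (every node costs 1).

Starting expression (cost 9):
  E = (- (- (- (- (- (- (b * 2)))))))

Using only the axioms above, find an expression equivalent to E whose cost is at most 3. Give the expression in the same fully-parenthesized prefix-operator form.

1. [neg_neg →] (- (- (- (- (b * 2)))))  →  (- (- (b * 2)));  E = (- (- (- (- (b * 2)))))
2. [neg_neg →] (- (- (- (- (b * 2)))))  →  (- (- (b * 2)))
3. [neg_neg →] (- (- (b * 2)))  →  (b * 2);  cost 3 ≤ 3, done

(b * 2)   [cost 3]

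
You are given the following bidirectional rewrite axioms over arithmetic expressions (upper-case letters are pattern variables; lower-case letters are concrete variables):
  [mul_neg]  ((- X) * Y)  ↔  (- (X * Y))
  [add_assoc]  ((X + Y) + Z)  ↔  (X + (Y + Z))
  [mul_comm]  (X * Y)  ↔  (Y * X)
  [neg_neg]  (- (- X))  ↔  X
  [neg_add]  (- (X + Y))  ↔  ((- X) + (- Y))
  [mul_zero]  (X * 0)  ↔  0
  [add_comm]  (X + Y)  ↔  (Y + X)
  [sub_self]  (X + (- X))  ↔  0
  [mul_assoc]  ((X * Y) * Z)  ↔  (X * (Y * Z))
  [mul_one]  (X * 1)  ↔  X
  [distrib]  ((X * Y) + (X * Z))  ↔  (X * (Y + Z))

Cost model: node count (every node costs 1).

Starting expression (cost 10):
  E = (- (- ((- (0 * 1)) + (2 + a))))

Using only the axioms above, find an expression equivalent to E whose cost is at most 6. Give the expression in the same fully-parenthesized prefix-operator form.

step 1: neg_neg (→) rewrites (- (- ((- (0 * 1)) + (2 + a)))) into ((- (0 * 1)) + (2 + a))
step 2: add_comm (→) rewrites ((- (0 * 1)) + (2 + a)) into ((2 + a) + (- (0 * 1)))
step 3: mul_one (→) rewrites (0 * 1) into 0, reaching cost 6 (bound 6)

((2 + a) + (- 0))   [cost 6]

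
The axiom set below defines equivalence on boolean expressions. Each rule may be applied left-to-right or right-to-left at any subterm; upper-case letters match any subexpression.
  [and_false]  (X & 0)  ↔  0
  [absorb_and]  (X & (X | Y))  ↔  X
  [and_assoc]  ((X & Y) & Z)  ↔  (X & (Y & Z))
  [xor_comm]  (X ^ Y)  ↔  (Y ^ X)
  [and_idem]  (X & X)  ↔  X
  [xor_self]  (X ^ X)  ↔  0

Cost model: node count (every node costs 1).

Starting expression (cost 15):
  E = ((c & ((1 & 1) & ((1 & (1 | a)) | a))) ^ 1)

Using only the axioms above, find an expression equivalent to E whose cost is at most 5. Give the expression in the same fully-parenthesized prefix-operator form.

1. [absorb_and →] (1 & (1 | a))  →  1;  E = ((c & ((1 & 1) & (1 | a))) ^ 1)
2. [and_idem →] (1 & 1)  →  1;  E = ((c & (1 & (1 | a))) ^ 1)
3. [absorb_and →] (1 & (1 | a))  →  1;  cost 5 ≤ 5, done

((c & 1) ^ 1)   [cost 5]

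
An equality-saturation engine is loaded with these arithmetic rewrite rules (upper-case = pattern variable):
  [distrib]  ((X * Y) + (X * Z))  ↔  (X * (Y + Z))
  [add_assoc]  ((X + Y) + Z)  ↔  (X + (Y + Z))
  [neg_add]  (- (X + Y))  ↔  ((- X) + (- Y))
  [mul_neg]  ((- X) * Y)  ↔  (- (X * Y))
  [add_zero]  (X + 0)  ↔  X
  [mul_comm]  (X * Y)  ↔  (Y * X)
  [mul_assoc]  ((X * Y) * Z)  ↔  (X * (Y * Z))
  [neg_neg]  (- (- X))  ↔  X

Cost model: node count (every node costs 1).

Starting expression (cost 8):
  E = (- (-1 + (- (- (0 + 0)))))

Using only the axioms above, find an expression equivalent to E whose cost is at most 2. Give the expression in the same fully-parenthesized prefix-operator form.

(1) (0 + 0)  =[add_zero →]=  0    ⊢ (- (-1 + (- (- 0))))
(2) (- (- 0))  =[neg_neg →]=  0    ⊢ (- (-1 + 0))
(3) (-1 + 0)  =[add_zero →]=  -1    ⊢ cost 2, within 2

(- -1)   [cost 2]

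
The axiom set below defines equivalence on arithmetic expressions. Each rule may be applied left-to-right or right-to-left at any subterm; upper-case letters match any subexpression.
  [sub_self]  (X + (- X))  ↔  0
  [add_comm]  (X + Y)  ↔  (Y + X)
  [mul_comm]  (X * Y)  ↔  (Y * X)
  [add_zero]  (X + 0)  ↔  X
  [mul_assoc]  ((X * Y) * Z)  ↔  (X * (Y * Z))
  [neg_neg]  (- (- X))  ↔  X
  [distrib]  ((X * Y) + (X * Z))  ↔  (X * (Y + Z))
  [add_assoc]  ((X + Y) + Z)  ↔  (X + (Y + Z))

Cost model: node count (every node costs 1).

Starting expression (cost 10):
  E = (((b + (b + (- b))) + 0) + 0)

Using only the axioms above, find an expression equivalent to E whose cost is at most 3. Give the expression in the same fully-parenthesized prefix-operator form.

(b + 0)   [cost 3]

(1) ((b + (b + (- b))) + 0)  =[add_zero →]=  (b + (b + (- b)))    ⊢ ((b + (b + (- b))) + 0)
(2) (b + (- b))  =[sub_self →]=  0    ⊢ ((b + 0) + 0)
(3) ((b + 0) + 0)  =[add_zero →]=  (b + 0)    ⊢ cost 3, within 3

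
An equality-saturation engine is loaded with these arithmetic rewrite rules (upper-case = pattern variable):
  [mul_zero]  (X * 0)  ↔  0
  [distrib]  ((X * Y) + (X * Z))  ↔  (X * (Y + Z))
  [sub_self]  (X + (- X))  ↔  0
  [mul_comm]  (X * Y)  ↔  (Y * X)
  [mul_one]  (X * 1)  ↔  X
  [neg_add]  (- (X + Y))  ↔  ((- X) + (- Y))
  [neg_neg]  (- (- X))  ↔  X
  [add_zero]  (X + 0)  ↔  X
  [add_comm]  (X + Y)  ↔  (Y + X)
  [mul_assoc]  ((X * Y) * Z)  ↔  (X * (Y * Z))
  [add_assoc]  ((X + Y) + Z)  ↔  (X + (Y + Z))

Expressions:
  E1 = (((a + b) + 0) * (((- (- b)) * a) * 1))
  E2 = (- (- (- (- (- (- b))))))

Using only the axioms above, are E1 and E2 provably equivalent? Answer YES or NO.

NO

The axioms are sound identities: if E1 ↔* E2 then E1 and E2 evaluate identically under any assignment.
Under a=0, b=1: E1 evaluates to 0, E2 to 1. Distinct ⇒ no rewrite sequence connects them.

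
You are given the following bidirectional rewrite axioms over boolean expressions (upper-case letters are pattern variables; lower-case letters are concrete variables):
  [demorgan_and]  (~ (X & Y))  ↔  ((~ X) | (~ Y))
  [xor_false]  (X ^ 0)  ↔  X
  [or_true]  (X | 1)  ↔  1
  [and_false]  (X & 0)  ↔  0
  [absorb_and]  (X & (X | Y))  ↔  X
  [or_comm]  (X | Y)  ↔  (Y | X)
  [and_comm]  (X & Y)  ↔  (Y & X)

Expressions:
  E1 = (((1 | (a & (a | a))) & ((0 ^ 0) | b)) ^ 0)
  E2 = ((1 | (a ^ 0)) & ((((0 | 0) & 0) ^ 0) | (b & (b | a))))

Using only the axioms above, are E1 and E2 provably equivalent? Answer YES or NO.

(1) (0 ^ 0)  =[xor_false →]=  0    ⊢ (((1 | (a & (a | a))) & (0 | b)) ^ 0)
(2) (((1 | (a & (a | a))) & (0 | b)) ^ 0)  =[xor_false →]=  ((1 | (a & (a | a))) & (0 | b))
(3) (a & (a | a))  =[absorb_and →]=  a    ⊢ ((1 | a) & (0 | b))
(4) 0  =[absorb_and ←]=  (0 & (0 | 0))    ⊢ ((1 | a) & ((0 & (0 | 0)) | b))
(5) a  =[xor_false ←]=  (a ^ 0)    ⊢ ((1 | (a ^ 0)) & ((0 & (0 | 0)) | b))
(6) b  =[absorb_and ←]=  (b & (b | a))    ⊢ ((1 | (a ^ 0)) & ((0 & (0 | 0)) | (b & (b | a))))
(7) (0 & (0 | 0))  =[and_comm →]=  ((0 | 0) & 0)    ⊢ ((1 | (a ^ 0)) & (((0 | 0) & 0) | (b & (b | a))))
(8) ((0 | 0) & 0)  =[xor_false ←]=  (((0 | 0) & 0) ^ 0)    ⊢ E2

YES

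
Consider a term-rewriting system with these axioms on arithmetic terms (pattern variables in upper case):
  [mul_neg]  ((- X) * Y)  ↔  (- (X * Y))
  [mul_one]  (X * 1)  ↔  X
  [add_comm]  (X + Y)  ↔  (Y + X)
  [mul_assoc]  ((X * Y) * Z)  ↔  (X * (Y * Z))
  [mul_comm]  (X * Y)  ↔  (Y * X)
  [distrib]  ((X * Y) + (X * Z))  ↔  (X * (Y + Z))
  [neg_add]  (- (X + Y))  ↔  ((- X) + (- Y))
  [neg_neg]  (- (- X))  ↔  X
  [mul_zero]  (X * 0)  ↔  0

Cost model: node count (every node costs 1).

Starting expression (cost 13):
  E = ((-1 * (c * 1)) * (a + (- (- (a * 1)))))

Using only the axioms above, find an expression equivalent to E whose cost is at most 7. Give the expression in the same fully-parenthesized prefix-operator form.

1. [neg_neg →] (- (- (a * 1)))  →  (a * 1);  E = ((-1 * (c * 1)) * (a + (a * 1)))
2. [mul_one →] (c * 1)  →  c;  E = ((-1 * c) * (a + (a * 1)))
3. [mul_one →] (a * 1)  →  a;  cost 7 ≤ 7, done

((-1 * c) * (a + a))   [cost 7]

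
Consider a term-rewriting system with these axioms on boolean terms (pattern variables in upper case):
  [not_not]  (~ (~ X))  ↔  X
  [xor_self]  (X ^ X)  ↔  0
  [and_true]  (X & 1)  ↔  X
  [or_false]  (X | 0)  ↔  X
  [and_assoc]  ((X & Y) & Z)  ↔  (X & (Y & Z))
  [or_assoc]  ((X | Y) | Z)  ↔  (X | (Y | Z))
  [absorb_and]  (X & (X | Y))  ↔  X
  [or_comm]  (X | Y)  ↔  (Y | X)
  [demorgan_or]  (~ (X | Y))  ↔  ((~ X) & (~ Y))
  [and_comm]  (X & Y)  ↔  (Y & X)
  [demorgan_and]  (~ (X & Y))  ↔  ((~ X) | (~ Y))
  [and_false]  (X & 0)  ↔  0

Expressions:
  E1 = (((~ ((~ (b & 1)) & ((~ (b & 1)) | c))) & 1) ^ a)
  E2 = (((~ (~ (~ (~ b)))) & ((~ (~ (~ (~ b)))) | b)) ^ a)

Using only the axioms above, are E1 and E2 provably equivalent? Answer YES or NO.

(1) ((~ (b & 1)) & ((~ (b & 1)) | c))  =[absorb_and →]=  (~ (b & 1))    ⊢ (((~ (~ (b & 1))) & 1) ^ a)
(2) (b & 1)  =[and_true →]=  b    ⊢ (((~ (~ b)) & 1) ^ a)
(3) ((~ (~ b)) & 1)  =[and_true →]=  (~ (~ b))    ⊢ ((~ (~ b)) ^ a)
(4) (~ b)  =[not_not ←]=  (~ (~ (~ b)))    ⊢ ((~ (~ (~ (~ b)))) ^ a)
(5) (~ (~ (~ (~ b))))  =[absorb_and ←]=  ((~ (~ (~ (~ b)))) & ((~ (~ (~ (~ b)))) | b))    ⊢ E2

YES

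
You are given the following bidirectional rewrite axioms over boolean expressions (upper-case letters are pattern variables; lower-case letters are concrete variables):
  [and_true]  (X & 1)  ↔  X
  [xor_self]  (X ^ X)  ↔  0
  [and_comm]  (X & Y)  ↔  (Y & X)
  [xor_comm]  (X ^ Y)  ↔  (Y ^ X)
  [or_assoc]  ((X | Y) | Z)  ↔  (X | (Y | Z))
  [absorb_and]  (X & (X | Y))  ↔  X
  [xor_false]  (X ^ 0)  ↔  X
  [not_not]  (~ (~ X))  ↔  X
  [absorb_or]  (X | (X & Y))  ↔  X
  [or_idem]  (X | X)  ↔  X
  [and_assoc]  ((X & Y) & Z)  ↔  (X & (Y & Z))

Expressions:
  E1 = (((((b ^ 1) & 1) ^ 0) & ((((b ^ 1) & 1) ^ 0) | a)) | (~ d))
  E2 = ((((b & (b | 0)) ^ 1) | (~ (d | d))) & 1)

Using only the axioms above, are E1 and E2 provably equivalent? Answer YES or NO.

1. [absorb_and →] ((((b ^ 1) & 1) ^ 0) & ((((b ^ 1) & 1) ^ 0) | a))  →  (((b ^ 1) & 1) ^ 0);  E1 = ((((b ^ 1) & 1) ^ 0) | (~ d))
2. [and_true →] ((b ^ 1) & 1)  →  (b ^ 1);  E1 = (((b ^ 1) ^ 0) | (~ d))
3. [xor_false →] ((b ^ 1) ^ 0)  →  (b ^ 1);  E1 = ((b ^ 1) | (~ d))
4. [or_idem ←] d  →  (d | d);  E1 = ((b ^ 1) | (~ (d | d)))
5. [and_true ←] ((b ^ 1) | (~ (d | d)))  →  (((b ^ 1) | (~ (d | d))) & 1)
6. [absorb_and ←] b  →  (b & (b | 0));  this is E2

YES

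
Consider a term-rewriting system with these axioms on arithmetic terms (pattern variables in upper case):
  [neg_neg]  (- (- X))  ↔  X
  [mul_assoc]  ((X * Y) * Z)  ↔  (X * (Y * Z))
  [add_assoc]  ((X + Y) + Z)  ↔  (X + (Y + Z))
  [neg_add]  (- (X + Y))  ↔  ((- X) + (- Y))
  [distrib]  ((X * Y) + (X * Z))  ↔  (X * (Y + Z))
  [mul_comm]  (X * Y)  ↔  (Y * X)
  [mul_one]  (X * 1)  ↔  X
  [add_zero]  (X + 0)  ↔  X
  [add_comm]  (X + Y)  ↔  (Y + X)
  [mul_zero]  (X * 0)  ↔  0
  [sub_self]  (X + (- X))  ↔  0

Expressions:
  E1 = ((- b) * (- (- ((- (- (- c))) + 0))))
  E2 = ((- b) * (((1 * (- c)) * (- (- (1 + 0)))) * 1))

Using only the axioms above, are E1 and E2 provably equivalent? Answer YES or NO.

(1) (- (- ((- (- (- c))) + 0)))  =[neg_neg →]=  ((- (- (- c))) + 0)    ⊢ ((- b) * ((- (- (- c))) + 0))
(2) (- (- c))  =[neg_neg →]=  c    ⊢ ((- b) * ((- c) + 0))
(3) ((- c) + 0)  =[add_zero →]=  (- c)    ⊢ ((- b) * (- c))
(4) (- c)  =[mul_one ←]=  ((- c) * 1)    ⊢ ((- b) * ((- c) * 1))
(5) ((- c) * 1)  =[mul_one ←]=  (((- c) * 1) * 1)    ⊢ ((- b) * (((- c) * 1) * 1))
(6) ((- c) * 1)  =[mul_comm →]=  (1 * (- c))    ⊢ ((- b) * ((1 * (- c)) * 1))
(7) ((1 * (- c)) * 1)  =[mul_one ←]=  (((1 * (- c)) * 1) * 1)    ⊢ ((- b) * (((1 * (- c)) * 1) * 1))
(8) 1  =[add_zero ←]=  (1 + 0)    ⊢ ((- b) * (((1 * (- c)) * (1 + 0)) * 1))
(9) (1 + 0)  =[neg_neg ←]=  (- (- (1 + 0)))    ⊢ E2

YES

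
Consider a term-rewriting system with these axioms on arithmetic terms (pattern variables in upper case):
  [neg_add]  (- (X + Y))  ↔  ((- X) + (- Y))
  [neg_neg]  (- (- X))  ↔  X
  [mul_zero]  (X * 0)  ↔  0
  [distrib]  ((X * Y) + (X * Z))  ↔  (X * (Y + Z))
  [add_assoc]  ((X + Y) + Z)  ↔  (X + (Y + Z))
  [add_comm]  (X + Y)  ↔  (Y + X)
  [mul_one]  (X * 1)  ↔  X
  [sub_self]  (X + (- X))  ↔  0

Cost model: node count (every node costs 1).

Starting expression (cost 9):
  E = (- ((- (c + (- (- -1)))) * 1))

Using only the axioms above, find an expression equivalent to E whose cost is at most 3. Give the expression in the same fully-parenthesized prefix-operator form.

(c + -1)   [cost 3]

step 1: mul_one (→) rewrites ((- (c + (- (- -1)))) * 1) into (- (c + (- (- -1)))), now (- (- (c + (- (- -1)))))
step 2: neg_neg (→) rewrites (- (- (c + (- (- -1))))) into (c + (- (- -1)))
step 3: neg_neg (→) rewrites (- (- -1)) into -1, reaching cost 3 (bound 3)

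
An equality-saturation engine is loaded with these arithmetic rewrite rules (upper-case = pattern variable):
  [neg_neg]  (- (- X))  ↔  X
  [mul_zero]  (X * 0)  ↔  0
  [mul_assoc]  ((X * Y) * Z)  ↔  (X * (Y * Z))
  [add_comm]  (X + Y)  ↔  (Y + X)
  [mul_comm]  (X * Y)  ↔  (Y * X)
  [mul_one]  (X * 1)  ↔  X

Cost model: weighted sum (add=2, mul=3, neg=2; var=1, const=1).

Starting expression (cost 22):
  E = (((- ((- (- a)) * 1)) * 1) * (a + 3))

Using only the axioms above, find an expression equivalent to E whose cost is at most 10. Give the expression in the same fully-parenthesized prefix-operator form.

1. [mul_one →] ((- (- a)) * 1)  →  (- (- a));  E = (((- (- (- a))) * 1) * (a + 3))
2. [mul_one →] ((- (- (- a))) * 1)  →  (- (- (- a)));  E = ((- (- (- a))) * (a + 3))
3. [neg_neg →] (- (- (- a)))  →  (- a);  cost 10 ≤ 10, done

((- a) * (a + 3))   [cost 10]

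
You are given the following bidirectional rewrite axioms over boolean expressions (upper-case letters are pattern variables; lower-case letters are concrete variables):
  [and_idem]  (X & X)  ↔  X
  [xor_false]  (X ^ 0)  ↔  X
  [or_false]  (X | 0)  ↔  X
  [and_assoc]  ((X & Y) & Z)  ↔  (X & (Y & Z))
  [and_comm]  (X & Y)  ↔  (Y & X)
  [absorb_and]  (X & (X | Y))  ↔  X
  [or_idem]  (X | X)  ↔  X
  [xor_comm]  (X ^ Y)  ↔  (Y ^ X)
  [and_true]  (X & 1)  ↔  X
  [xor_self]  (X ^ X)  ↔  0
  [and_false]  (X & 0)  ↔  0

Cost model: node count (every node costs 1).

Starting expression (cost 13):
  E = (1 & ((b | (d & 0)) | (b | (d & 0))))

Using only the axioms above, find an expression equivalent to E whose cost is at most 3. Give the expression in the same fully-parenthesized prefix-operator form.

(1 & b)   [cost 3]

step 1: or_idem (→) rewrites ((b | (d & 0)) | (b | (d & 0))) into (b | (d & 0)), now (1 & (b | (d & 0)))
step 2: and_false (→) rewrites (d & 0) into 0, now (1 & (b | 0))
step 3: or_false (→) rewrites (b | 0) into b, reaching cost 3 (bound 3)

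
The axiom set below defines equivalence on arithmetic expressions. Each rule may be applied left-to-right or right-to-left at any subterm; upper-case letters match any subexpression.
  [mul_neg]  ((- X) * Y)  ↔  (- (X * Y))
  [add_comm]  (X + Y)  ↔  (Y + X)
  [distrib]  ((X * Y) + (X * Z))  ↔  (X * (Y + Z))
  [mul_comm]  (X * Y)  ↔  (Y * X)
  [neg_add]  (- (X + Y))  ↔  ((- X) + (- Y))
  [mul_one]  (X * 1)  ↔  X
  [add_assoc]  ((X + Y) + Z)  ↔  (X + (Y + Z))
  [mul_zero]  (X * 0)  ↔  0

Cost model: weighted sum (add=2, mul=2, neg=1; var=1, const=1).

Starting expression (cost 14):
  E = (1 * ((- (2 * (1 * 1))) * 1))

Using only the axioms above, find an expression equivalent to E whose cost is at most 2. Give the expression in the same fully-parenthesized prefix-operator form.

1. [mul_one →] (1 * 1)  →  1;  E = (1 * ((- (2 * 1)) * 1))
2. [mul_one →] ((- (2 * 1)) * 1)  →  (- (2 * 1));  E = (1 * (- (2 * 1)))
3. [mul_comm →] (1 * (- (2 * 1)))  →  ((- (2 * 1)) * 1)
4. [mul_one →] (2 * 1)  →  2;  E = ((- 2) * 1)
5. [mul_one →] ((- 2) * 1)  →  (- 2);  cost 2 ≤ 2, done

(- 2)   [cost 2]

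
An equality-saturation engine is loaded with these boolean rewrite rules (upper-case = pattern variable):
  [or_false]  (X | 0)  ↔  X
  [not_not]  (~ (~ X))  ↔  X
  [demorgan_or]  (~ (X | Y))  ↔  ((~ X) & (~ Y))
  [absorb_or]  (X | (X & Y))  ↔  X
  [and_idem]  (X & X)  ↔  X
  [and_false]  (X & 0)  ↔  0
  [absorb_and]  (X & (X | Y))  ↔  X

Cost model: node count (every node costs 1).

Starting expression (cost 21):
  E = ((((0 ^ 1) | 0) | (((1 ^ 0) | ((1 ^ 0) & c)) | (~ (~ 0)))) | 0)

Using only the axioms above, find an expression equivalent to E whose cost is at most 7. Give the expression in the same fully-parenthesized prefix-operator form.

((0 ^ 1) | (1 ^ 0))   [cost 7]

1. [absorb_or →] ((1 ^ 0) | ((1 ^ 0) & c))  →  (1 ^ 0);  E = ((((0 ^ 1) | 0) | ((1 ^ 0) | (~ (~ 0)))) | 0)
2. [or_false →] ((((0 ^ 1) | 0) | ((1 ^ 0) | (~ (~ 0)))) | 0)  →  (((0 ^ 1) | 0) | ((1 ^ 0) | (~ (~ 0))))
3. [or_false →] ((0 ^ 1) | 0)  →  (0 ^ 1);  E = ((0 ^ 1) | ((1 ^ 0) | (~ (~ 0))))
4. [not_not →] (~ (~ 0))  →  0;  E = ((0 ^ 1) | ((1 ^ 0) | 0))
5. [or_false →] ((1 ^ 0) | 0)  →  (1 ^ 0);  cost 7 ≤ 7, done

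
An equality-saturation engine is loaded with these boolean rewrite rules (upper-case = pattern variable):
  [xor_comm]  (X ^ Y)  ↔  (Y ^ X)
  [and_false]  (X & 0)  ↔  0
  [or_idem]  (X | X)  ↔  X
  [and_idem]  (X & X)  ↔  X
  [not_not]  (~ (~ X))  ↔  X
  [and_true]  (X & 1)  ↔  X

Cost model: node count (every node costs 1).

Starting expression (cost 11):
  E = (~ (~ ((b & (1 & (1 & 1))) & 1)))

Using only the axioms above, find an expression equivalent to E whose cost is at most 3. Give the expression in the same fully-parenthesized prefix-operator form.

1. [not_not →] (~ (~ ((b & (1 & (1 & 1))) & 1)))  →  ((b & (1 & (1 & 1))) & 1)
2. [and_true →] (1 & 1)  →  1;  E = ((b & (1 & 1)) & 1)
3. [and_idem →] (1 & 1)  →  1;  E = ((b & 1) & 1)
4. [and_true →] ((b & 1) & 1)  →  (b & 1);  cost 3 ≤ 3, done

(b & 1)   [cost 3]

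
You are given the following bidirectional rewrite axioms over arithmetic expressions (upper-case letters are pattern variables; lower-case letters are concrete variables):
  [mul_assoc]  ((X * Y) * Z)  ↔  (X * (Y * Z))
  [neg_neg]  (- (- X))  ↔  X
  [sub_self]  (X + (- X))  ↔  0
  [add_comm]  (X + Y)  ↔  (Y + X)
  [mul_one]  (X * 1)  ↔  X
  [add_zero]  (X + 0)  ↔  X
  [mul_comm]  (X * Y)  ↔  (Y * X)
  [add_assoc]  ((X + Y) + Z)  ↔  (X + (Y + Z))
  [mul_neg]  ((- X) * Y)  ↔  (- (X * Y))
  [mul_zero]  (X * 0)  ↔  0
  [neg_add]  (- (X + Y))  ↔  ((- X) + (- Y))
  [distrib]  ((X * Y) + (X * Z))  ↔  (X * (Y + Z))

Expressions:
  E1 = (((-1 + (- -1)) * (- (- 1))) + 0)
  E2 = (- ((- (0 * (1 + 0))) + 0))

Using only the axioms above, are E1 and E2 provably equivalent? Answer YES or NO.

YES

(1) (-1 + (- -1))  =[sub_self →]=  0    ⊢ ((0 * (- (- 1))) + 0)
(2) ((0 * (- (- 1))) + 0)  =[add_zero →]=  (0 * (- (- 1)))
(3) (- (- 1))  =[neg_neg →]=  1    ⊢ (0 * 1)
(4) (0 * 1)  =[neg_neg ←]=  (- (- (0 * 1)))
(5) (- (0 * 1))  =[add_zero ←]=  ((- (0 * 1)) + 0)    ⊢ (- ((- (0 * 1)) + 0))
(6) 1  =[add_zero ←]=  (1 + 0)    ⊢ E2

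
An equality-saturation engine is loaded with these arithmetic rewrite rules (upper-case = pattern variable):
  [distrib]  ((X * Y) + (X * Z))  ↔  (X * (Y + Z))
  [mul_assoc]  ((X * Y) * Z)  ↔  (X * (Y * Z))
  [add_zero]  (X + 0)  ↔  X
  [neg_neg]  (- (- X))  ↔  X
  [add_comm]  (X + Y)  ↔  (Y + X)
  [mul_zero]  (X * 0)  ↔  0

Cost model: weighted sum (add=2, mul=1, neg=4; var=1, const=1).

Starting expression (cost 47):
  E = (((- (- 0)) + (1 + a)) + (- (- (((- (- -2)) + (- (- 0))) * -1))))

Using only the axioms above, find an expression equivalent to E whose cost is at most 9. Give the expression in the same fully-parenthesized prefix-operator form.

(1) (- (- (((- (- -2)) + (- (- 0))) * -1)))  =[neg_neg →]=  (((- (- -2)) + (- (- 0))) * -1)    ⊢ (((- (- 0)) + (1 + a)) + (((- (- -2)) + (- (- 0))) * -1))
(2) (- (- 0))  =[neg_neg →]=  0    ⊢ (((- (- 0)) + (1 + a)) + (((- (- -2)) + 0) * -1))
(3) (- (- 0))  =[neg_neg →]=  0    ⊢ ((0 + (1 + a)) + (((- (- -2)) + 0) * -1))
(4) ((0 + (1 + a)) + (((- (- -2)) + 0) * -1))  =[add_comm →]=  ((((- (- -2)) + 0) * -1) + (0 + (1 + a)))
(5) (0 + (1 + a))  =[add_comm →]=  ((1 + a) + 0)    ⊢ ((((- (- -2)) + 0) * -1) + ((1 + a) + 0))
(6) (- (- -2))  =[neg_neg →]=  -2    ⊢ (((-2 + 0) * -1) + ((1 + a) + 0))
(7) (-2 + 0)  =[add_zero →]=  -2    ⊢ ((-2 * -1) + ((1 + a) + 0))
(8) ((1 + a) + 0)  =[add_zero →]=  (1 + a)    ⊢ cost 9, within 9

((-2 * -1) + (1 + a))   [cost 9]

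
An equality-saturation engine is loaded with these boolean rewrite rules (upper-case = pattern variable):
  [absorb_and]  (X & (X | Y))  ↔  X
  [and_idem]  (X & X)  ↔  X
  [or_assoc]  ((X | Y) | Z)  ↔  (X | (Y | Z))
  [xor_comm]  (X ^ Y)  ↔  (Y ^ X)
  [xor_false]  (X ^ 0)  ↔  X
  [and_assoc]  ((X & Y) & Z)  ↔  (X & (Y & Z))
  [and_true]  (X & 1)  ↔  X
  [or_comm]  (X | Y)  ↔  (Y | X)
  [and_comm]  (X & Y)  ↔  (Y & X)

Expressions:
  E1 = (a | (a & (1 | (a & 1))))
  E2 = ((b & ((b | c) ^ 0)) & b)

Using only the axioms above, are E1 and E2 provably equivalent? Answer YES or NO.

NO

The axioms are sound identities: if E1 ↔* E2 then E1 and E2 evaluate identically under any assignment.
Under a=0, b=1, c=0: E1 evaluates to 0, E2 to 1. Distinct ⇒ no rewrite sequence connects them.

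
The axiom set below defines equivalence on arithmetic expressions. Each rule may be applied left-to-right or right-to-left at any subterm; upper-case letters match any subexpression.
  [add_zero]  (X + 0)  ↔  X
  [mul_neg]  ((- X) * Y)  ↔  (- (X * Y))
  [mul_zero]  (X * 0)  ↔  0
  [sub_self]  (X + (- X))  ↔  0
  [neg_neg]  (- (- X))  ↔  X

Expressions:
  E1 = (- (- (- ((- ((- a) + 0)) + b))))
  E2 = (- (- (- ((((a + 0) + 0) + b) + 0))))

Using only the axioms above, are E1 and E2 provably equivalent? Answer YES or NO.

(1) ((- a) + 0)  =[add_zero →]=  (- a)    ⊢ (- (- (- ((- (- a)) + b))))
(2) (- (- (- ((- (- a)) + b))))  =[neg_neg →]=  (- ((- (- a)) + b))
(3) (- (- a))  =[neg_neg →]=  a    ⊢ (- (a + b))
(4) a  =[add_zero ←]=  (a + 0)    ⊢ (- ((a + 0) + b))
(5) ((a + 0) + b)  =[add_zero ←]=  (((a + 0) + b) + 0)    ⊢ (- (((a + 0) + b) + 0))
(6) (a + 0)  =[add_zero ←]=  ((a + 0) + 0)    ⊢ (- ((((a + 0) + 0) + b) + 0))
(7) (- ((((a + 0) + 0) + b) + 0))  =[neg_neg ←]=  (- (- (- ((((a + 0) + 0) + b) + 0))))    ⊢ E2

YES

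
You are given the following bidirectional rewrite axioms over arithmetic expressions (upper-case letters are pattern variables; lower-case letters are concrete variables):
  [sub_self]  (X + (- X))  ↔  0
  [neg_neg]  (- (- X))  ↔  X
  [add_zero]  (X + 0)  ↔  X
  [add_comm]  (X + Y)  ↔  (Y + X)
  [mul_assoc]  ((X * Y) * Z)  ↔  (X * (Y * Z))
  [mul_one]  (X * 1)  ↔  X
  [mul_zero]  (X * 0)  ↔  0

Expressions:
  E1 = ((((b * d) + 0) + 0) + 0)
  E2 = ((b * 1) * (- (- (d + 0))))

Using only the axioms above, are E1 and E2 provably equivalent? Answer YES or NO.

YES

1. [add_zero →] ((((b * d) + 0) + 0) + 0)  →  (((b * d) + 0) + 0)
2. [add_zero →] (((b * d) + 0) + 0)  →  ((b * d) + 0)
3. [add_zero →] ((b * d) + 0)  →  (b * d)
4. [mul_one ←] b  →  (b * 1);  E1 = ((b * 1) * d)
5. [add_zero ←] d  →  (d + 0);  E1 = ((b * 1) * (d + 0))
6. [neg_neg ←] (d + 0)  →  (- (- (d + 0)));  this is E2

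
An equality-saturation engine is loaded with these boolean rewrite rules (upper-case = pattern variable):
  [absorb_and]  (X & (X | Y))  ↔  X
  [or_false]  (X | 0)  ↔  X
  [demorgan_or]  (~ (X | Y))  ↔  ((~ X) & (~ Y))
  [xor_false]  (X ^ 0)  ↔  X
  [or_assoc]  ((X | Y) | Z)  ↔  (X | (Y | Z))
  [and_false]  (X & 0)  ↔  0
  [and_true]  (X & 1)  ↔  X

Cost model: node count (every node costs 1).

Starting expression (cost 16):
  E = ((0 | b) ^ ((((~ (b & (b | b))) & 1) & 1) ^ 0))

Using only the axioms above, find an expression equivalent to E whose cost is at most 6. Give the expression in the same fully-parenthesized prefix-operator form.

((0 | b) ^ (~ b))   [cost 6]

1. [absorb_and →] (b & (b | b))  →  b;  E = ((0 | b) ^ ((((~ b) & 1) & 1) ^ 0))
2. [and_true →] ((~ b) & 1)  →  (~ b);  E = ((0 | b) ^ (((~ b) & 1) ^ 0))
3. [xor_false →] (((~ b) & 1) ^ 0)  →  ((~ b) & 1);  E = ((0 | b) ^ ((~ b) & 1))
4. [and_true →] ((~ b) & 1)  →  (~ b);  cost 6 ≤ 6, done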